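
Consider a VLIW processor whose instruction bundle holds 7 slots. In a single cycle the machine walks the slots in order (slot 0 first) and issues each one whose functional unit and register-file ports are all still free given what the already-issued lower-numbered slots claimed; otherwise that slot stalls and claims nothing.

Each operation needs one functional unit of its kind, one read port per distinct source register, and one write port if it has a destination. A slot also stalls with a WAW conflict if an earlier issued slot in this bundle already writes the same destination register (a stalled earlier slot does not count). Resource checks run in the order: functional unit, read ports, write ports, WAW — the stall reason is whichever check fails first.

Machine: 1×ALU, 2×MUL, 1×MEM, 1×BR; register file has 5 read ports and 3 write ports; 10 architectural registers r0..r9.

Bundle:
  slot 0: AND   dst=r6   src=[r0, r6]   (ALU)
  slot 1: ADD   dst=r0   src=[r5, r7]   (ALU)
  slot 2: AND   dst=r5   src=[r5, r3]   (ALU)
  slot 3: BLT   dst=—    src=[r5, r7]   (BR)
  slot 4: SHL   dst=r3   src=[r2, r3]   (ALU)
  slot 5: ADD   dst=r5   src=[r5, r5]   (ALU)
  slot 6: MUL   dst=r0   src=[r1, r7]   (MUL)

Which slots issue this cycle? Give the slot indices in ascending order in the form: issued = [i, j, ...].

issued = [0, 3]

(0) want 1×ALU +2rd +1wr — yes → AL0|MU2|ME1|BR1|rd3|wr2
(1) want 1×ALU +2rd +1wr — FU → AL0|MU2|ME1|BR1|rd3|wr2
(2) want 1×ALU +2rd +1wr — FU → AL0|MU2|ME1|BR1|rd3|wr2
(3) want 1×BR +2rd +0wr — yes → AL0|MU2|ME1|BR0|rd1|wr2
(4) want 1×ALU +2rd +1wr — FU → AL0|MU2|ME1|BR0|rd1|wr2
(5) want 1×ALU +1rd +1wr — FU → AL0|MU2|ME1|BR0|rd1|wr2
(6) want 1×MUL +2rd +1wr — RD_PORT → AL0|MU2|ME1|BR0|rd1|wr2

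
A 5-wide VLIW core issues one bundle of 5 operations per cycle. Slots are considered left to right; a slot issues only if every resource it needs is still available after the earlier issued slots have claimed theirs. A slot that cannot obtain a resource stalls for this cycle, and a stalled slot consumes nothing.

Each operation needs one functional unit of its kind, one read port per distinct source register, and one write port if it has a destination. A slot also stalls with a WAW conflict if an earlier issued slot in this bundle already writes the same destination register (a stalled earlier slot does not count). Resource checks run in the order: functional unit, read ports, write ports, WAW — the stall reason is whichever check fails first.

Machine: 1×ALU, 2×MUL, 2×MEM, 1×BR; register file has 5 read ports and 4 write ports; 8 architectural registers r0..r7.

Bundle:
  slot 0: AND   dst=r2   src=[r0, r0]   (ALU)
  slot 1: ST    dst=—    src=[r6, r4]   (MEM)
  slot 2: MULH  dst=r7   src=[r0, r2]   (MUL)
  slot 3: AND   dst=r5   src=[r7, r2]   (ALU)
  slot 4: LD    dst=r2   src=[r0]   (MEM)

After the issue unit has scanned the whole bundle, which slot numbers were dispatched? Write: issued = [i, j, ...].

issued = [0, 1, 2]

  0. ALU→r2 ⇒ go  {0A/2Mu/2Ld/1B | 4r 3w}
  1. MEM ⇒ go  {0A/2Mu/1Ld/1B | 2r 3w}
  2. MUL→r7 ⇒ go  {0A/1Mu/1Ld/1B | 0r 2w}
  3. ALU→r5 ⇒ no(FU)  {0A/1Mu/1Ld/1B | 0r 2w}
  4. MEM→r2 ⇒ no(RD_PORT)  {0A/1Mu/1Ld/1B | 0r 2w}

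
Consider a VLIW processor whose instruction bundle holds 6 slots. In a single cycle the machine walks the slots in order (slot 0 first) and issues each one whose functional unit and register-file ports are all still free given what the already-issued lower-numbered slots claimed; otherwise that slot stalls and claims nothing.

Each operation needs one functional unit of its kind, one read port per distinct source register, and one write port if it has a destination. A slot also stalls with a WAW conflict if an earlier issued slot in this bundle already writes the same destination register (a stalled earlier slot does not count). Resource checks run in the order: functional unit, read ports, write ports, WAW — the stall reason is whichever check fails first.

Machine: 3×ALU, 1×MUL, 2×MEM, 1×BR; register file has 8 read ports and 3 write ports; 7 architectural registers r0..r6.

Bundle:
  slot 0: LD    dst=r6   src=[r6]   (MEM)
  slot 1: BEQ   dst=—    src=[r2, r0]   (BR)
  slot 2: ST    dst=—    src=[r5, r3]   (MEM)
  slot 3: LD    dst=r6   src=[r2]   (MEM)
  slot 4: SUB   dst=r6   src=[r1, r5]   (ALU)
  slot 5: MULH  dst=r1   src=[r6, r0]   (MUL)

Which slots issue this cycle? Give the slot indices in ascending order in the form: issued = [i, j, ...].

[0] MEM needs rd=1 wr=1: ok; after: ALU=3 MUL=1 MEM=1 BR=1, R=7, W=2
[1] BR needs rd=2 wr=0: ok; after: ALU=3 MUL=1 MEM=1 BR=0, R=5, W=2
[2] MEM needs rd=2 wr=0: ok; after: ALU=3 MUL=1 MEM=0 BR=0, R=3, W=2
[3] MEM needs rd=1 wr=1: FU; after: ALU=3 MUL=1 MEM=0 BR=0, R=3, W=2
[4] ALU needs rd=2 wr=1: WAW; after: ALU=3 MUL=1 MEM=0 BR=0, R=3, W=2
[5] MUL needs rd=2 wr=1: ok; after: ALU=3 MUL=0 MEM=0 BR=0, R=1, W=1

issued = [0, 1, 2, 5]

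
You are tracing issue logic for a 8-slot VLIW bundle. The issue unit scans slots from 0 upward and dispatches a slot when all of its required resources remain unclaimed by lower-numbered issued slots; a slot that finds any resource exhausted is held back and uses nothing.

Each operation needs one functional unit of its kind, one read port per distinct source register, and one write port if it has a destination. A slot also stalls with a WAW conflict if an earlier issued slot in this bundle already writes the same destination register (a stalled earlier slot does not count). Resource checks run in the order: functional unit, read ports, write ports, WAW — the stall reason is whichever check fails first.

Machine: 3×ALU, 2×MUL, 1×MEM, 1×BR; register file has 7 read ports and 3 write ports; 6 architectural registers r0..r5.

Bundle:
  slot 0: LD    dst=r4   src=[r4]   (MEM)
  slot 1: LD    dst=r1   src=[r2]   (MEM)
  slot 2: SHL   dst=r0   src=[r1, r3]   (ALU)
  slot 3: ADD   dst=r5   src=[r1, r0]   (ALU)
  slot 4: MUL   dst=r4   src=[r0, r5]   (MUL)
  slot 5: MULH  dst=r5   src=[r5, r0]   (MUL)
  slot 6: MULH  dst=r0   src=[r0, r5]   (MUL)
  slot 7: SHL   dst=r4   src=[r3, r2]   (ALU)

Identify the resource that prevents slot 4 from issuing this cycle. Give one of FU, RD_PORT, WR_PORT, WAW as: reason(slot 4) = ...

reason(slot 4) = WR_PORT

  0. MEM→r4 ⇒ go  {3A/2Mu/0Ld/1B | 6r 2w}
  1. MEM→r1 ⇒ no(FU)  {3A/2Mu/0Ld/1B | 6r 2w}
  2. ALU→r0 ⇒ go  {2A/2Mu/0Ld/1B | 4r 1w}
  3. ALU→r5 ⇒ go  {1A/2Mu/0Ld/1B | 2r 0w}
  4. MUL→r4 ⇒ no(WR_PORT)  {1A/2Mu/0Ld/1B | 2r 0w}
  5. MUL→r5 ⇒ no(WR_PORT)  {1A/2Mu/0Ld/1B | 2r 0w}
  6. MUL→r0 ⇒ no(WR_PORT)  {1A/2Mu/0Ld/1B | 2r 0w}
  7. ALU→r4 ⇒ no(WR_PORT)  {1A/2Mu/0Ld/1B | 2r 0w}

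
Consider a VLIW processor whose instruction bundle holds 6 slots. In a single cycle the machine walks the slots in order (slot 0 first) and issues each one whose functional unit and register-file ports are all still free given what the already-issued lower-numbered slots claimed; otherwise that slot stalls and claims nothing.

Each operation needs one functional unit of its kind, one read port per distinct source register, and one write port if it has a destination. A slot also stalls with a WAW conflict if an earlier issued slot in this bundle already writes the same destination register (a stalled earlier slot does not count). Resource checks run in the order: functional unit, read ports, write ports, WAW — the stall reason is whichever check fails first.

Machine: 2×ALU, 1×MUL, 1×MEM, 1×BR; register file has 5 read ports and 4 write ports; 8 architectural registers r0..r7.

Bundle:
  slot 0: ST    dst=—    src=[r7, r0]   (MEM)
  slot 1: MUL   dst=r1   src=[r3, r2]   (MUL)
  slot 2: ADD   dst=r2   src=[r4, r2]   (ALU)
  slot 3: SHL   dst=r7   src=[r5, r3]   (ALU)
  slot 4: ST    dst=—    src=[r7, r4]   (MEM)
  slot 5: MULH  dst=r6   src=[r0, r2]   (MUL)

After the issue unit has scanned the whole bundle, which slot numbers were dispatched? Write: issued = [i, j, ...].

(0) want 1×MEM +2rd +0wr — yes → AL2|MU1|ME0|BR1|rd3|wr4
(1) want 1×MUL +2rd +1wr — yes → AL2|MU0|ME0|BR1|rd1|wr3
(2) want 1×ALU +2rd +1wr — RD_PORT → AL2|MU0|ME0|BR1|rd1|wr3
(3) want 1×ALU +2rd +1wr — RD_PORT → AL2|MU0|ME0|BR1|rd1|wr3
(4) want 1×MEM +2rd +0wr — FU → AL2|MU0|ME0|BR1|rd1|wr3
(5) want 1×MUL +2rd +1wr — FU → AL2|MU0|ME0|BR1|rd1|wr3

issued = [0, 1]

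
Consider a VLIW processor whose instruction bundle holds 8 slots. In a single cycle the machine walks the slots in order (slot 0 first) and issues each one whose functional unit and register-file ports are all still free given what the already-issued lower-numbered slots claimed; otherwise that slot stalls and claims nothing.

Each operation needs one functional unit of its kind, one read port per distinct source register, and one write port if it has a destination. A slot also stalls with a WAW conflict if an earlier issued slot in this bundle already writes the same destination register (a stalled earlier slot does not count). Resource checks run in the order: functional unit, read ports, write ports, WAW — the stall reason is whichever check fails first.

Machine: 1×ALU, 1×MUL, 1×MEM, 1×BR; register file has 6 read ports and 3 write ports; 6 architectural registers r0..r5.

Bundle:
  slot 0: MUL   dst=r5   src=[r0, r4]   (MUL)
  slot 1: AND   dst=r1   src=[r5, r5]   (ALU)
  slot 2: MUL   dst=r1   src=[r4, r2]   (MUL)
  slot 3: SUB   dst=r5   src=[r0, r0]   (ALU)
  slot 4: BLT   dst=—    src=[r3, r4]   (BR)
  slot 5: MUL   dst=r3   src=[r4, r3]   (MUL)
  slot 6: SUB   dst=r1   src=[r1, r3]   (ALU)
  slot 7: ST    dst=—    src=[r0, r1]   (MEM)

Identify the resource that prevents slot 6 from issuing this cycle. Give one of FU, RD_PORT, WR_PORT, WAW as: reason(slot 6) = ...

(0) want 1×MUL +2rd +1wr — yes → AL1|MU0|ME1|BR1|rd4|wr2
(1) want 1×ALU +1rd +1wr — yes → AL0|MU0|ME1|BR1|rd3|wr1
(2) want 1×MUL +2rd +1wr — FU → AL0|MU0|ME1|BR1|rd3|wr1
(3) want 1×ALU +1rd +1wr — FU → AL0|MU0|ME1|BR1|rd3|wr1
(4) want 1×BR +2rd +0wr — yes → AL0|MU0|ME1|BR0|rd1|wr1
(5) want 1×MUL +2rd +1wr — FU → AL0|MU0|ME1|BR0|rd1|wr1
(6) want 1×ALU +2rd +1wr — FU → AL0|MU0|ME1|BR0|rd1|wr1
(7) want 1×MEM +2rd +0wr — RD_PORT → AL0|MU0|ME1|BR0|rd1|wr1

reason(slot 6) = FU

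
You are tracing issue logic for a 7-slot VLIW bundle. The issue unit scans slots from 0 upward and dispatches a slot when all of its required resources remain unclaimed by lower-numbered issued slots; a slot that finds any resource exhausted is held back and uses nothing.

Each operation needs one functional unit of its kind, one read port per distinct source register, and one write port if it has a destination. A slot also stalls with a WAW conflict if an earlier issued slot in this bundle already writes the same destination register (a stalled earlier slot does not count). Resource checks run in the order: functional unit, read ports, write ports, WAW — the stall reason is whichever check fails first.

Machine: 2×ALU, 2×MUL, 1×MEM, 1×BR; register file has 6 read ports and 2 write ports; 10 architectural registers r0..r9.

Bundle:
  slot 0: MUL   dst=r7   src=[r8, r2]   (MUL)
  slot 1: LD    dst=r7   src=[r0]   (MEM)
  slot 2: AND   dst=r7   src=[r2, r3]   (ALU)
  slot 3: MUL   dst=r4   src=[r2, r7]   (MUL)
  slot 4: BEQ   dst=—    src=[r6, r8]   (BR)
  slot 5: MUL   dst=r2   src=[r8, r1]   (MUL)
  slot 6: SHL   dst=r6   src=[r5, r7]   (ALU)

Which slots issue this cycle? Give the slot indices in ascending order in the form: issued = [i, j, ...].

issued = [0, 3, 4]

#0 MUL src=r8,r2 dispatched  <A:2 Mu:1 Ld:1 B:1 rd:4 wr:1>
#1 MEM src=r0 held:WAW  <A:2 Mu:1 Ld:1 B:1 rd:4 wr:1>
#2 ALU src=r2,r3 held:WAW  <A:2 Mu:1 Ld:1 B:1 rd:4 wr:1>
#3 MUL src=r2,r7 dispatched  <A:2 Mu:0 Ld:1 B:1 rd:2 wr:0>
#4 BR src=r6,r8 dispatched  <A:2 Mu:0 Ld:1 B:0 rd:0 wr:0>
#5 MUL src=r8,r1 held:FU  <A:2 Mu:0 Ld:1 B:0 rd:0 wr:0>
#6 ALU src=r5,r7 held:RD_PORT  <A:2 Mu:0 Ld:1 B:0 rd:0 wr:0>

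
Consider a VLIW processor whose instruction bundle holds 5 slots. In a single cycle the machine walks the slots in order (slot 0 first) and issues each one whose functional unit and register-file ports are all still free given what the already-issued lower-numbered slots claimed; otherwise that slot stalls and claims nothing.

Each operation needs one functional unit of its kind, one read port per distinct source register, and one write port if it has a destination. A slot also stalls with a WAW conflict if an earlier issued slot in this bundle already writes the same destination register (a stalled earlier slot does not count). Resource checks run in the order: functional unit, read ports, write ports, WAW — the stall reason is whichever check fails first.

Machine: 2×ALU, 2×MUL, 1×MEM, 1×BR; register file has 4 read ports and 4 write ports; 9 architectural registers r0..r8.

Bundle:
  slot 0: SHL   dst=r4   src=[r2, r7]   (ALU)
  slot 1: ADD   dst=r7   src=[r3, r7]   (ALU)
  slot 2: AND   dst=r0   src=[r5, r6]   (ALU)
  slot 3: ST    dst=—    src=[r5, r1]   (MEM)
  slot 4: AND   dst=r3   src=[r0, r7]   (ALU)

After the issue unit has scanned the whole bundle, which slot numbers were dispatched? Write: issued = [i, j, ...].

  0. ALU→r4 ⇒ go  {1A/2Mu/1Ld/1B | 2r 3w}
  1. ALU→r7 ⇒ go  {0A/2Mu/1Ld/1B | 0r 2w}
  2. ALU→r0 ⇒ no(FU)  {0A/2Mu/1Ld/1B | 0r 2w}
  3. MEM ⇒ no(RD_PORT)  {0A/2Mu/1Ld/1B | 0r 2w}
  4. ALU→r3 ⇒ no(FU)  {0A/2Mu/1Ld/1B | 0r 2w}

issued = [0, 1]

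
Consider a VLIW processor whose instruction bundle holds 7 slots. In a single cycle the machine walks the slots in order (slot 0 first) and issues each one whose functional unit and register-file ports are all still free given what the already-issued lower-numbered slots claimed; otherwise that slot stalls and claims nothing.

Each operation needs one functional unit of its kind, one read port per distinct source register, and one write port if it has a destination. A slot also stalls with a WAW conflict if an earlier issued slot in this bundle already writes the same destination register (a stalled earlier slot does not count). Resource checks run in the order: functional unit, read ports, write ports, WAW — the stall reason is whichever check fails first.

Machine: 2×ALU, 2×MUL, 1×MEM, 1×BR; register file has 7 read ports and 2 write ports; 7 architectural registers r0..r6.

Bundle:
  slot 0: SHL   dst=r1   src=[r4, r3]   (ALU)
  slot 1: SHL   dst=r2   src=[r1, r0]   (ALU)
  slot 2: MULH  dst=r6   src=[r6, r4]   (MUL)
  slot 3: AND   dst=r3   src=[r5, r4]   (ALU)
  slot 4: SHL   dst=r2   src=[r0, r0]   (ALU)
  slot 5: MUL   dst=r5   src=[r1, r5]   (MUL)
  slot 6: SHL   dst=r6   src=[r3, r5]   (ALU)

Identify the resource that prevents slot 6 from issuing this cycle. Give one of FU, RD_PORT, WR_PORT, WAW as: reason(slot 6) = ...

reason(slot 6) = FU

  0. ALU→r1 ⇒ go  {1A/2Mu/1Ld/1B | 5r 1w}
  1. ALU→r2 ⇒ go  {0A/2Mu/1Ld/1B | 3r 0w}
  2. MUL→r6 ⇒ no(WR_PORT)  {0A/2Mu/1Ld/1B | 3r 0w}
  3. ALU→r3 ⇒ no(FU)  {0A/2Mu/1Ld/1B | 3r 0w}
  4. ALU→r2 ⇒ no(FU)  {0A/2Mu/1Ld/1B | 3r 0w}
  5. MUL→r5 ⇒ no(WR_PORT)  {0A/2Mu/1Ld/1B | 3r 0w}
  6. ALU→r6 ⇒ no(FU)  {0A/2Mu/1Ld/1B | 3r 0w}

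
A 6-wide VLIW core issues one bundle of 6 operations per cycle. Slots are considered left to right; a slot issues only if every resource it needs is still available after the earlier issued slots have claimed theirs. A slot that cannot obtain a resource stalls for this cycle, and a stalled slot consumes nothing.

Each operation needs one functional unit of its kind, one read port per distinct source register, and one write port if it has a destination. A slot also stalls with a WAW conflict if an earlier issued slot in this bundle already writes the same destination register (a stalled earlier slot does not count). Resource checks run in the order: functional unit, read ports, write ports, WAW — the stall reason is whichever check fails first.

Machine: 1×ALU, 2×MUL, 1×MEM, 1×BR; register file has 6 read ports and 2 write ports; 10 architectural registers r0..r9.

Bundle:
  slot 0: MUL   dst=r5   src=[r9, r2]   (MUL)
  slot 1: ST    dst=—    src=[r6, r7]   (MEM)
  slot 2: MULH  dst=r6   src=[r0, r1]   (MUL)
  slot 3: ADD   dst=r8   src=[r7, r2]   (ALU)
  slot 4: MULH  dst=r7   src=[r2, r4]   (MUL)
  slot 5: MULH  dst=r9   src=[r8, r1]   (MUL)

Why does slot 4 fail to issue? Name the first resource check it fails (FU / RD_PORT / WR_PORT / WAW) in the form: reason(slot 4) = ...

reason(slot 4) = FU

  0. MUL→r5 ⇒ go  {1A/1Mu/1Ld/1B | 4r 1w}
  1. MEM ⇒ go  {1A/1Mu/0Ld/1B | 2r 1w}
  2. MUL→r6 ⇒ go  {1A/0Mu/0Ld/1B | 0r 0w}
  3. ALU→r8 ⇒ no(RD_PORT)  {1A/0Mu/0Ld/1B | 0r 0w}
  4. MUL→r7 ⇒ no(FU)  {1A/0Mu/0Ld/1B | 0r 0w}
  5. MUL→r9 ⇒ no(FU)  {1A/0Mu/0Ld/1B | 0r 0w}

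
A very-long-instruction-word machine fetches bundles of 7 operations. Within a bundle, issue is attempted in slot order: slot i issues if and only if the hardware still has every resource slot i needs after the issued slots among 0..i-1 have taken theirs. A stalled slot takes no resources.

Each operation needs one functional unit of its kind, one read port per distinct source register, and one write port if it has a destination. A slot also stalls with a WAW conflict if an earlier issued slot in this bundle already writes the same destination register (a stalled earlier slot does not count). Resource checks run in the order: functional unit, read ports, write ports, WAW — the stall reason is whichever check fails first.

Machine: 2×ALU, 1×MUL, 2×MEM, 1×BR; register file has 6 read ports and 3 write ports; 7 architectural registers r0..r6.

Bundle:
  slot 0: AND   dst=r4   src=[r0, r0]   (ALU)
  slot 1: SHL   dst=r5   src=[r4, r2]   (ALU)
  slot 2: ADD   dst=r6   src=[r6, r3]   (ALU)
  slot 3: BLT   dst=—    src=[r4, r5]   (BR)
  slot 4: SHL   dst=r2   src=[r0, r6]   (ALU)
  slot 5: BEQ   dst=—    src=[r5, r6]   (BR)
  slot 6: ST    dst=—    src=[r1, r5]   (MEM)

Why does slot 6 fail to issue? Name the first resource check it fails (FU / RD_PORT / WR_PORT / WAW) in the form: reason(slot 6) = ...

[0] ALU needs rd=1 wr=1: ok; after: ALU=1 MUL=1 MEM=2 BR=1, R=5, W=2
[1] ALU needs rd=2 wr=1: ok; after: ALU=0 MUL=1 MEM=2 BR=1, R=3, W=1
[2] ALU needs rd=2 wr=1: FU; after: ALU=0 MUL=1 MEM=2 BR=1, R=3, W=1
[3] BR needs rd=2 wr=0: ok; after: ALU=0 MUL=1 MEM=2 BR=0, R=1, W=1
[4] ALU needs rd=2 wr=1: FU; after: ALU=0 MUL=1 MEM=2 BR=0, R=1, W=1
[5] BR needs rd=2 wr=0: FU; after: ALU=0 MUL=1 MEM=2 BR=0, R=1, W=1
[6] MEM needs rd=2 wr=0: RD_PORT; after: ALU=0 MUL=1 MEM=2 BR=0, R=1, W=1

reason(slot 6) = RD_PORT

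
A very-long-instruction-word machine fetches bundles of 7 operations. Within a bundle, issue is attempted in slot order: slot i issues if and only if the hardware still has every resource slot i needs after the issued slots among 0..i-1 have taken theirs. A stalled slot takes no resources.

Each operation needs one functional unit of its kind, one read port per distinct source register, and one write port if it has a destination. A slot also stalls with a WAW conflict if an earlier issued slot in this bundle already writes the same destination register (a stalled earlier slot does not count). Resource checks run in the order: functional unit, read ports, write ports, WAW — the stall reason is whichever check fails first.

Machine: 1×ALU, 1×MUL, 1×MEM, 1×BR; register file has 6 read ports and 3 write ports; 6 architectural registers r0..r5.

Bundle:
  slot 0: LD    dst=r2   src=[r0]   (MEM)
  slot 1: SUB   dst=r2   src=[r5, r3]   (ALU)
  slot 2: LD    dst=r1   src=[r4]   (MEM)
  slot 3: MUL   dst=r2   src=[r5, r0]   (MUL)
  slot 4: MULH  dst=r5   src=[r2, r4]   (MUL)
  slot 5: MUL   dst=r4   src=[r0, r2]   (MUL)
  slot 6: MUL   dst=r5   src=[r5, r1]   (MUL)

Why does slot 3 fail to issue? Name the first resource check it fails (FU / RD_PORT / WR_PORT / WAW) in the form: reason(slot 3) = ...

reason(slot 3) = WAW

#0 MEM src=r0 dispatched  <A:1 Mu:1 Ld:0 B:1 rd:5 wr:2>
#1 ALU src=r5,r3 held:WAW  <A:1 Mu:1 Ld:0 B:1 rd:5 wr:2>
#2 MEM src=r4 held:FU  <A:1 Mu:1 Ld:0 B:1 rd:5 wr:2>
#3 MUL src=r5,r0 held:WAW  <A:1 Mu:1 Ld:0 B:1 rd:5 wr:2>
#4 MUL src=r2,r4 dispatched  <A:1 Mu:0 Ld:0 B:1 rd:3 wr:1>
#5 MUL src=r0,r2 held:FU  <A:1 Mu:0 Ld:0 B:1 rd:3 wr:1>
#6 MUL src=r5,r1 held:FU  <A:1 Mu:0 Ld:0 B:1 rd:3 wr:1>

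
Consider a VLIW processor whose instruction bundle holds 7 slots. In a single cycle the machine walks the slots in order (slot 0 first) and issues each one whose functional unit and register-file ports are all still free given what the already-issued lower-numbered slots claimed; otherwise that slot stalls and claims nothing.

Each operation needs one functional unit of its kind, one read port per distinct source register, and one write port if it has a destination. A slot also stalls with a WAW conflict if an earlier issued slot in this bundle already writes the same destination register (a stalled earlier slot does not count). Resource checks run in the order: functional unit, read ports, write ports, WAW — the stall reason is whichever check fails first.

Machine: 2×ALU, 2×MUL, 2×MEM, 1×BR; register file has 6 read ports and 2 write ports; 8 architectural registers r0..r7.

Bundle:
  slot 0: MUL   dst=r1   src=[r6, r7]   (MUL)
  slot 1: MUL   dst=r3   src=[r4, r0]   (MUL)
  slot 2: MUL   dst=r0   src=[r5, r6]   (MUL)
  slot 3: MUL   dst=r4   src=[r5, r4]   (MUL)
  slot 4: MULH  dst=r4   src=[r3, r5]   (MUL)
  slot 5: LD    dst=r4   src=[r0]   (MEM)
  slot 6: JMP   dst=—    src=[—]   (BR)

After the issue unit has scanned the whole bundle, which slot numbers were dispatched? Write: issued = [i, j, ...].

slot 0 (MUL): ISSUE — free A2,Mu1,Ld2,B1 rp4 wp1
slot 1 (MUL): ISSUE — free A2,Mu0,Ld2,B1 rp2 wp0
slot 2 (MUL): stall FU — free A2,Mu0,Ld2,B1 rp2 wp0
slot 3 (MUL): stall FU — free A2,Mu0,Ld2,B1 rp2 wp0
slot 4 (MUL): stall FU — free A2,Mu0,Ld2,B1 rp2 wp0
slot 5 (MEM): stall WR_PORT — free A2,Mu0,Ld2,B1 rp2 wp0
slot 6 (BR): ISSUE — free A2,Mu0,Ld2,B0 rp2 wp0

issued = [0, 1, 6]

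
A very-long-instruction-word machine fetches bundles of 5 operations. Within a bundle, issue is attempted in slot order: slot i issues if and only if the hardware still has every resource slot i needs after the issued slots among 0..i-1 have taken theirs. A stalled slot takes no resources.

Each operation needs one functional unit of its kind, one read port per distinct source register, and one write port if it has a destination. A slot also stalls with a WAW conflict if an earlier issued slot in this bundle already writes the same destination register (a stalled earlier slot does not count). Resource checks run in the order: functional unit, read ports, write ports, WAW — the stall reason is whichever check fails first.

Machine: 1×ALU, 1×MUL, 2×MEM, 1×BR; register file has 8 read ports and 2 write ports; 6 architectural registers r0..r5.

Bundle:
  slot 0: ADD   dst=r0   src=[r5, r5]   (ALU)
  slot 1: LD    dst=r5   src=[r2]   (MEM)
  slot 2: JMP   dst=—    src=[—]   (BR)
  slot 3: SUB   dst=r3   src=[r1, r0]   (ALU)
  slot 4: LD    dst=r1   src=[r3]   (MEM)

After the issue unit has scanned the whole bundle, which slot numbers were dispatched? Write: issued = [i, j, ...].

issued = [0, 1, 2]

(0) want 1×ALU +1rd +1wr — yes → AL0|MU1|ME2|BR1|rd7|wr1
(1) want 1×MEM +1rd +1wr — yes → AL0|MU1|ME1|BR1|rd6|wr0
(2) want 1×BR +0rd +0wr — yes → AL0|MU1|ME1|BR0|rd6|wr0
(3) want 1×ALU +2rd +1wr — FU → AL0|MU1|ME1|BR0|rd6|wr0
(4) want 1×MEM +1rd +1wr — WR_PORT → AL0|MU1|ME1|BR0|rd6|wr0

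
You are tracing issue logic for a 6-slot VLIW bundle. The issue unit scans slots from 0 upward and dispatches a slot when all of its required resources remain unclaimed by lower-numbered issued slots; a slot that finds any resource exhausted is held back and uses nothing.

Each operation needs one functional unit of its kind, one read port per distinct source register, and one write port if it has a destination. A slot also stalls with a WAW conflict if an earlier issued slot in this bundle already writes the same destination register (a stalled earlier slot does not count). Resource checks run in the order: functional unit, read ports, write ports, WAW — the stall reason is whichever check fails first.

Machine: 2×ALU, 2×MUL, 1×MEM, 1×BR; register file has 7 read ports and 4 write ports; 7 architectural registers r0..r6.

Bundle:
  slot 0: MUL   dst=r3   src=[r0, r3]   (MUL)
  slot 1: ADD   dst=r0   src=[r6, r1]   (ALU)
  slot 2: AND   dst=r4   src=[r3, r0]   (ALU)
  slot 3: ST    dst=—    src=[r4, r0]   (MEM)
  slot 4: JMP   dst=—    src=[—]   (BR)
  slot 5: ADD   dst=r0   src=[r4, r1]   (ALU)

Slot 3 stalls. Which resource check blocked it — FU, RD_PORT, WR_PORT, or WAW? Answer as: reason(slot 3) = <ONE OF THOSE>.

reason(slot 3) = RD_PORT

  0. MUL→r3 ⇒ go  {2A/1Mu/1Ld/1B | 5r 3w}
  1. ALU→r0 ⇒ go  {1A/1Mu/1Ld/1B | 3r 2w}
  2. ALU→r4 ⇒ go  {0A/1Mu/1Ld/1B | 1r 1w}
  3. MEM ⇒ no(RD_PORT)  {0A/1Mu/1Ld/1B | 1r 1w}
  4. BR ⇒ go  {0A/1Mu/1Ld/0B | 1r 1w}
  5. ALU→r0 ⇒ no(FU)  {0A/1Mu/1Ld/0B | 1r 1w}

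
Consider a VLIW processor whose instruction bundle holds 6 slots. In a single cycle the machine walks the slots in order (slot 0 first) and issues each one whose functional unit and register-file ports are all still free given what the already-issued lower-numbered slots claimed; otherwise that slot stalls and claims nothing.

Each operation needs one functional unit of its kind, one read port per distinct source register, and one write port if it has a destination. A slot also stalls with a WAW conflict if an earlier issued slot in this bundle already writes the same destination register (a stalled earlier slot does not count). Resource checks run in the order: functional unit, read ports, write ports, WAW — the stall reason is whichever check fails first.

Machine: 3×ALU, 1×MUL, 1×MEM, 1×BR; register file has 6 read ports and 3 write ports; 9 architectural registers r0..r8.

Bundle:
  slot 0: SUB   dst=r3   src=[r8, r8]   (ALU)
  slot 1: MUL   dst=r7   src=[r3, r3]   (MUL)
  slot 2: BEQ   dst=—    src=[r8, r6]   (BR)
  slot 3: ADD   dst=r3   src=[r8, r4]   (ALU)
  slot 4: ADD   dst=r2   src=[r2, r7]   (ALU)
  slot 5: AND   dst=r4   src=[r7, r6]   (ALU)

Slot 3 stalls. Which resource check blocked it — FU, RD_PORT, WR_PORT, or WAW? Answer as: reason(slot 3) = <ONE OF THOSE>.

reason(slot 3) = WAW

[0] ALU needs rd=1 wr=1: ok; after: ALU=2 MUL=1 MEM=1 BR=1, R=5, W=2
[1] MUL needs rd=1 wr=1: ok; after: ALU=2 MUL=0 MEM=1 BR=1, R=4, W=1
[2] BR needs rd=2 wr=0: ok; after: ALU=2 MUL=0 MEM=1 BR=0, R=2, W=1
[3] ALU needs rd=2 wr=1: WAW; after: ALU=2 MUL=0 MEM=1 BR=0, R=2, W=1
[4] ALU needs rd=2 wr=1: ok; after: ALU=1 MUL=0 MEM=1 BR=0, R=0, W=0
[5] ALU needs rd=2 wr=1: RD_PORT; after: ALU=1 MUL=0 MEM=1 BR=0, R=0, W=0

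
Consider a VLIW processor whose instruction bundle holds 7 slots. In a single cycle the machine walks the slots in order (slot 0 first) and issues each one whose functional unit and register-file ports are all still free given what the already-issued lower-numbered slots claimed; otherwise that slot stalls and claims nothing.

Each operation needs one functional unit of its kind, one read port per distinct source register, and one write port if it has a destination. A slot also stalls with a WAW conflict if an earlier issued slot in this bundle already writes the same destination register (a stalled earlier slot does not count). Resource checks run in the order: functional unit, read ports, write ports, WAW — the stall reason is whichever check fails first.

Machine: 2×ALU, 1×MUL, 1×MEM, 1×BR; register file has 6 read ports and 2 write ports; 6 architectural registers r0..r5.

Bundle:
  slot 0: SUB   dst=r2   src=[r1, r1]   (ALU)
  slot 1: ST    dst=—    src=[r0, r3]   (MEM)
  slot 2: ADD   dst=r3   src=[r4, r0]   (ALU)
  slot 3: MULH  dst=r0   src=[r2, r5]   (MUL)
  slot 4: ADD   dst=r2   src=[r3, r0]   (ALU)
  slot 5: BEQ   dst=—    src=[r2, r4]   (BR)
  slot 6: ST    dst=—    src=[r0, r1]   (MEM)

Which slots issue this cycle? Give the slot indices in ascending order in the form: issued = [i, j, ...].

issued = [0, 1, 2]

  0. ALU→r2 ⇒ go  {1A/1Mu/1Ld/1B | 5r 1w}
  1. MEM ⇒ go  {1A/1Mu/0Ld/1B | 3r 1w}
  2. ALU→r3 ⇒ go  {0A/1Mu/0Ld/1B | 1r 0w}
  3. MUL→r0 ⇒ no(RD_PORT)  {0A/1Mu/0Ld/1B | 1r 0w}
  4. ALU→r2 ⇒ no(FU)  {0A/1Mu/0Ld/1B | 1r 0w}
  5. BR ⇒ no(RD_PORT)  {0A/1Mu/0Ld/1B | 1r 0w}
  6. MEM ⇒ no(FU)  {0A/1Mu/0Ld/1B | 1r 0w}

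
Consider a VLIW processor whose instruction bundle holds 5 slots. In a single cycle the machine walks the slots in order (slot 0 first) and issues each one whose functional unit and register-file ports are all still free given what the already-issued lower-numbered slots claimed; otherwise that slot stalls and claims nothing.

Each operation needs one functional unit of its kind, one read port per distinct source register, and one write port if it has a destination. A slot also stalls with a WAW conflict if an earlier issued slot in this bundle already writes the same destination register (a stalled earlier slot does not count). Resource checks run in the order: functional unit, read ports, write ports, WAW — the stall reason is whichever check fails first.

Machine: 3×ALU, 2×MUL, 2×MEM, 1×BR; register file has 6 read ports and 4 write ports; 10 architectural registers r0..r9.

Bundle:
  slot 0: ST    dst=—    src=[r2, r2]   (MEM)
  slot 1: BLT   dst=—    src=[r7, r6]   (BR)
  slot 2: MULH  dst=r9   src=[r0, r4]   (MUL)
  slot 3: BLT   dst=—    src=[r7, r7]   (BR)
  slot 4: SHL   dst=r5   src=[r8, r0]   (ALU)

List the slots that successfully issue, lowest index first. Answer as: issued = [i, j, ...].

issued = [0, 1, 2]

  0. MEM ⇒ go  {3A/2Mu/1Ld/1B | 5r 4w}
  1. BR ⇒ go  {3A/2Mu/1Ld/0B | 3r 4w}
  2. MUL→r9 ⇒ go  {3A/1Mu/1Ld/0B | 1r 3w}
  3. BR ⇒ no(FU)  {3A/1Mu/1Ld/0B | 1r 3w}
  4. ALU→r5 ⇒ no(RD_PORT)  {3A/1Mu/1Ld/0B | 1r 3w}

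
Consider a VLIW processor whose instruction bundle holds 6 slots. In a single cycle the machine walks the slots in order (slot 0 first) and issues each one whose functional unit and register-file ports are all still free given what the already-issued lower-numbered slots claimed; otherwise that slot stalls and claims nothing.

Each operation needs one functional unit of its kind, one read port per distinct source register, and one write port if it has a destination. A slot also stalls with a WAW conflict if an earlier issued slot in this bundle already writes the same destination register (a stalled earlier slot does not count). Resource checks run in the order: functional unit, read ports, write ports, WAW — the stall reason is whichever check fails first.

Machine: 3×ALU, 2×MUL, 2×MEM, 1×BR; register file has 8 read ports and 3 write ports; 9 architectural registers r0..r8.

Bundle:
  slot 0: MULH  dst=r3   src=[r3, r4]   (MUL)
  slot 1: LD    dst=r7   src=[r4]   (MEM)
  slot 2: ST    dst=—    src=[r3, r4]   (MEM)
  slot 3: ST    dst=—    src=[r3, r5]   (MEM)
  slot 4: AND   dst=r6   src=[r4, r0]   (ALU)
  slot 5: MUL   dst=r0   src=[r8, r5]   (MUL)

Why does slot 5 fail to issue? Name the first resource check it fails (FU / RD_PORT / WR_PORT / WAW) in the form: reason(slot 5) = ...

reason(slot 5) = RD_PORT

(0) want 1×MUL +2rd +1wr — yes → AL3|MU1|ME2|BR1|rd6|wr2
(1) want 1×MEM +1rd +1wr — yes → AL3|MU1|ME1|BR1|rd5|wr1
(2) want 1×MEM +2rd +0wr — yes → AL3|MU1|ME0|BR1|rd3|wr1
(3) want 1×MEM +2rd +0wr — FU → AL3|MU1|ME0|BR1|rd3|wr1
(4) want 1×ALU +2rd +1wr — yes → AL2|MU1|ME0|BR1|rd1|wr0
(5) want 1×MUL +2rd +1wr — RD_PORT → AL2|MU1|ME0|BR1|rd1|wr0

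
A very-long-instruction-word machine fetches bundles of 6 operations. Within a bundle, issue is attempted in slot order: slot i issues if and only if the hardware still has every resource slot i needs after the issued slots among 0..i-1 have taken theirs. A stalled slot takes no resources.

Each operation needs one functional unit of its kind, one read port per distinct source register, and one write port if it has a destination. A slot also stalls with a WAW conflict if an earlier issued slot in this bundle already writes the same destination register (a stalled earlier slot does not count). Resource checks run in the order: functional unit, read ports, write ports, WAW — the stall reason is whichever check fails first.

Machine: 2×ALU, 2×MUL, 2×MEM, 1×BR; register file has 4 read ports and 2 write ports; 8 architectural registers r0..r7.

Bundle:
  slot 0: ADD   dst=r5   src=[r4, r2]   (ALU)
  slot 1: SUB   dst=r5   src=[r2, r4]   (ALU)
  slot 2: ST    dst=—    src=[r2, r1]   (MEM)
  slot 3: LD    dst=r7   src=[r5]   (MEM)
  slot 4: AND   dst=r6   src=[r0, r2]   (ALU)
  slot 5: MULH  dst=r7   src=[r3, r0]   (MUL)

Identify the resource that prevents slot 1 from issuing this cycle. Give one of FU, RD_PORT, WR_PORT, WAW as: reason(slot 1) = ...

(0) want 1×ALU +2rd +1wr — yes → AL1|MU2|ME2|BR1|rd2|wr1
(1) want 1×ALU +2rd +1wr — WAW → AL1|MU2|ME2|BR1|rd2|wr1
(2) want 1×MEM +2rd +0wr — yes → AL1|MU2|ME1|BR1|rd0|wr1
(3) want 1×MEM +1rd +1wr — RD_PORT → AL1|MU2|ME1|BR1|rd0|wr1
(4) want 1×ALU +2rd +1wr — RD_PORT → AL1|MU2|ME1|BR1|rd0|wr1
(5) want 1×MUL +2rd +1wr — RD_PORT → AL1|MU2|ME1|BR1|rd0|wr1

reason(slot 1) = WAW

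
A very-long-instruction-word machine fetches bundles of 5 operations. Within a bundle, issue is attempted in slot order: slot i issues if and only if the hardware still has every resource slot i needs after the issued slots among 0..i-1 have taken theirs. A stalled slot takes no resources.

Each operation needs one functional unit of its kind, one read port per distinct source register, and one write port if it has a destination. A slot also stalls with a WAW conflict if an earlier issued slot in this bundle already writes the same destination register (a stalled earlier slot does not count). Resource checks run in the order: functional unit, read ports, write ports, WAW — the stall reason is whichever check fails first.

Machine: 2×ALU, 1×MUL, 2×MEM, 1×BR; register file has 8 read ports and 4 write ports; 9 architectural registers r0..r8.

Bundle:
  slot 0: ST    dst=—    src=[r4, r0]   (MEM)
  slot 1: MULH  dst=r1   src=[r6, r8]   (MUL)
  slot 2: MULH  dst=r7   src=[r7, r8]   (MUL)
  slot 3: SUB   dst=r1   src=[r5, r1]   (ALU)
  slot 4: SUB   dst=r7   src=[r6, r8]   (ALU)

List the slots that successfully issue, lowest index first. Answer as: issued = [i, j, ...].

issued = [0, 1, 4]

  0. MEM ⇒ go  {2A/1Mu/1Ld/1B | 6r 4w}
  1. MUL→r1 ⇒ go  {2A/0Mu/1Ld/1B | 4r 3w}
  2. MUL→r7 ⇒ no(FU)  {2A/0Mu/1Ld/1B | 4r 3w}
  3. ALU→r1 ⇒ no(WAW)  {2A/0Mu/1Ld/1B | 4r 3w}
  4. ALU→r7 ⇒ go  {1A/0Mu/1Ld/1B | 2r 2w}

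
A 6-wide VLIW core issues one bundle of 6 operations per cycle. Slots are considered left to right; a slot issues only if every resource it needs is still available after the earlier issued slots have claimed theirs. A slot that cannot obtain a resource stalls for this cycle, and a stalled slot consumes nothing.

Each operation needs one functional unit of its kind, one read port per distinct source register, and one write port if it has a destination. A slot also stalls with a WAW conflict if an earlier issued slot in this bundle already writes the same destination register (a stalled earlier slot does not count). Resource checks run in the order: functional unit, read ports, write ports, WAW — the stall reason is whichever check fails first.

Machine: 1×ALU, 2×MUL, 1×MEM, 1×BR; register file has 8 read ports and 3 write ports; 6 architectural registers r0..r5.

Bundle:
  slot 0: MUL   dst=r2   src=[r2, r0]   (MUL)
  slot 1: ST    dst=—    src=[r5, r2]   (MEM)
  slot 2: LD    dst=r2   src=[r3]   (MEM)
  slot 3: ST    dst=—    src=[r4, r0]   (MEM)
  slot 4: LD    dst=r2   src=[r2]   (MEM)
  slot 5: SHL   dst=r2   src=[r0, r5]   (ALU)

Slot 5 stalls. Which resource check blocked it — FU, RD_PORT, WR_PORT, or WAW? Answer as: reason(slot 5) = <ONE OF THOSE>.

slot 0 (MUL): ISSUE — free A1,Mu1,Ld1,B1 rp6 wp2
slot 1 (MEM): ISSUE — free A1,Mu1,Ld0,B1 rp4 wp2
slot 2 (MEM): stall FU — free A1,Mu1,Ld0,B1 rp4 wp2
slot 3 (MEM): stall FU — free A1,Mu1,Ld0,B1 rp4 wp2
slot 4 (MEM): stall FU — free A1,Mu1,Ld0,B1 rp4 wp2
slot 5 (ALU): stall WAW — free A1,Mu1,Ld0,B1 rp4 wp2

reason(slot 5) = WAW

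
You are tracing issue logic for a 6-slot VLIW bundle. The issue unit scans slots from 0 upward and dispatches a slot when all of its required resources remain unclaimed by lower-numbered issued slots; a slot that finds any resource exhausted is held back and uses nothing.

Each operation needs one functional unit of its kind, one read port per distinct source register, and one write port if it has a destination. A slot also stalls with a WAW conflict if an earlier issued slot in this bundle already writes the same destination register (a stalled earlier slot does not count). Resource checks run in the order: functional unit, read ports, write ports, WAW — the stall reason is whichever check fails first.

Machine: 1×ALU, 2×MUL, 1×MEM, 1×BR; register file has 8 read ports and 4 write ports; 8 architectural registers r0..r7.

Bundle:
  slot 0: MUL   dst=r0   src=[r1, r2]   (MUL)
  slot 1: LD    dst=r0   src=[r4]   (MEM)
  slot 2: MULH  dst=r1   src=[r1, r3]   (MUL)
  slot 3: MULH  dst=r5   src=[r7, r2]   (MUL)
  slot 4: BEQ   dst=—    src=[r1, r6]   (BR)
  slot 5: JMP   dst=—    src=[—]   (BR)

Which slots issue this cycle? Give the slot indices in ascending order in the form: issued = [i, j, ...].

(0) want 1×MUL +2rd +1wr — yes → AL1|MU1|ME1|BR1|rd6|wr3
(1) want 1×MEM +1rd +1wr — WAW → AL1|MU1|ME1|BR1|rd6|wr3
(2) want 1×MUL +2rd +1wr — yes → AL1|MU0|ME1|BR1|rd4|wr2
(3) want 1×MUL +2rd +1wr — FU → AL1|MU0|ME1|BR1|rd4|wr2
(4) want 1×BR +2rd +0wr — yes → AL1|MU0|ME1|BR0|rd2|wr2
(5) want 1×BR +0rd +0wr — FU → AL1|MU0|ME1|BR0|rd2|wr2

issued = [0, 2, 4]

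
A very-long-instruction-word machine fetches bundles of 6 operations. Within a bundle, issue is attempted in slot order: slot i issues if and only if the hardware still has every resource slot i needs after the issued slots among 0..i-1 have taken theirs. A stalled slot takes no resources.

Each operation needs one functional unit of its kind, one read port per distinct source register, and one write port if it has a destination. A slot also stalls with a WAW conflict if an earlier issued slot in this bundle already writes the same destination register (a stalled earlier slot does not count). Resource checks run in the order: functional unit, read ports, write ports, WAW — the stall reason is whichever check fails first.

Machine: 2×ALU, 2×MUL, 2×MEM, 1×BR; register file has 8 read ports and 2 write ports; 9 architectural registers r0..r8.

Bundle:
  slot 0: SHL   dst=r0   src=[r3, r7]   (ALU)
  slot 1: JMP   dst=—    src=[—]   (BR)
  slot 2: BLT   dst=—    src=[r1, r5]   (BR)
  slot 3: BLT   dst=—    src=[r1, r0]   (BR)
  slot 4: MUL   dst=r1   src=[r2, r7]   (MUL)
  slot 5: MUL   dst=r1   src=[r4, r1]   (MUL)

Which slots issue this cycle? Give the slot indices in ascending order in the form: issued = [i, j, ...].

#0 ALU src=r3,r7 dispatched  <A:1 Mu:2 Ld:2 B:1 rd:6 wr:1>
#1 BR src=- dispatched  <A:1 Mu:2 Ld:2 B:0 rd:6 wr:1>
#2 BR src=r1,r5 held:FU  <A:1 Mu:2 Ld:2 B:0 rd:6 wr:1>
#3 BR src=r1,r0 held:FU  <A:1 Mu:2 Ld:2 B:0 rd:6 wr:1>
#4 MUL src=r2,r7 dispatched  <A:1 Mu:1 Ld:2 B:0 rd:4 wr:0>
#5 MUL src=r4,r1 held:WR_PORT  <A:1 Mu:1 Ld:2 B:0 rd:4 wr:0>

issued = [0, 1, 4]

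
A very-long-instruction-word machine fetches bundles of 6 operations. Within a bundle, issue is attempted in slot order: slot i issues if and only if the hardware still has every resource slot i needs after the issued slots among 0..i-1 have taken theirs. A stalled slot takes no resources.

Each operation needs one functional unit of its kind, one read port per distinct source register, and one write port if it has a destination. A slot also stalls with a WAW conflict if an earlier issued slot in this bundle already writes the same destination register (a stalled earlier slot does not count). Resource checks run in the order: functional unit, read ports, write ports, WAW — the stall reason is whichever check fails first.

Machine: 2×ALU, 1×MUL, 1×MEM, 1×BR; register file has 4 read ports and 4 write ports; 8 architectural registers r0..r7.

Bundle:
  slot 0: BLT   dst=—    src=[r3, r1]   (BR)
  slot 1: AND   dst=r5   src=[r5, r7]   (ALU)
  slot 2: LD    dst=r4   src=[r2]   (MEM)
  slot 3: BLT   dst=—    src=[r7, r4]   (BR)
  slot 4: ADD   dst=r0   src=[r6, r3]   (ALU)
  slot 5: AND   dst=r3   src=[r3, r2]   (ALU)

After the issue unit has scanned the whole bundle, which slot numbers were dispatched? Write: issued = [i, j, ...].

issued = [0, 1]

slot 0 (BR): ISSUE — free A2,Mu1,Ld1,B0 rp2 wp4
slot 1 (ALU): ISSUE — free A1,Mu1,Ld1,B0 rp0 wp3
slot 2 (MEM): stall RD_PORT — free A1,Mu1,Ld1,B0 rp0 wp3
slot 3 (BR): stall FU — free A1,Mu1,Ld1,B0 rp0 wp3
slot 4 (ALU): stall RD_PORT — free A1,Mu1,Ld1,B0 rp0 wp3
slot 5 (ALU): stall RD_PORT — free A1,Mu1,Ld1,B0 rp0 wp3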